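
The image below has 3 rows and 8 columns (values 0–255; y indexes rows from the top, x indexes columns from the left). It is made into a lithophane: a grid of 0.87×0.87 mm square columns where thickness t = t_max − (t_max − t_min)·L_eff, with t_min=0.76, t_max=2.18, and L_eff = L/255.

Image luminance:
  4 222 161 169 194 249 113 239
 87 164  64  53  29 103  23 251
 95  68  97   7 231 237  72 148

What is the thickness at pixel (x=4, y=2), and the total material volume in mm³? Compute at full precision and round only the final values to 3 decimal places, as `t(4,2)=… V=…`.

span = t_max - t_min = 2.18 - 0.76 = 1.420
L(4,2) = 231, L_eff = 231/255 = 0.905882
t(4,2) = 2.18 - 1.420·0.905882 = 0.894
Σt over all 3·8 pixels = 8968/255 ≈ 35.1686275
V = pitch²·Σt = 0.87²·8968/255 = 26.619

t(4,2)=0.894 V=26.619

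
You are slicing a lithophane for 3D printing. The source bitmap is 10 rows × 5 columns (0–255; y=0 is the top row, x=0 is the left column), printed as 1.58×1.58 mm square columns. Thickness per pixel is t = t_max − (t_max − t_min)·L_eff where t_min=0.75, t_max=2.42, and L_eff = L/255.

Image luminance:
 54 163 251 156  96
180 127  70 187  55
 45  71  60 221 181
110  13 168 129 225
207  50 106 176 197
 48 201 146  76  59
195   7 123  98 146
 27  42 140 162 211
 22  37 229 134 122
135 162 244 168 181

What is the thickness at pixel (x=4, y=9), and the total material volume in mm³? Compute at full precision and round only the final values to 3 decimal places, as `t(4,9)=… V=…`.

span = t_max - t_min = 2.42 - 0.75 = 1.670
L(4,9) = 181, L_eff = 181/255 = 0.709804
t(4,9) = 2.42 - 1.670·0.709804 = 1.235
Σt over all 10·5 pixels = 2014529/25500 ≈ 79.0011373
V = pitch²·Σt = 1.58²·2014529/25500 = 197.218

t(4,9)=1.235 V=197.218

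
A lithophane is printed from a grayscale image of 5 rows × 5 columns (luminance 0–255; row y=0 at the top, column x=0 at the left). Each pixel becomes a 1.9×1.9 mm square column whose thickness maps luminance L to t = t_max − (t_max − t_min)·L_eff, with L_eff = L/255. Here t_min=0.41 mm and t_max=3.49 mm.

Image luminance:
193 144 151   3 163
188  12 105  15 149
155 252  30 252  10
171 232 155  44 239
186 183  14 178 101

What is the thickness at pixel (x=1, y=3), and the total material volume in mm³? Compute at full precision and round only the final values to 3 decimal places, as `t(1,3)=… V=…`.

span = t_max - t_min = 3.49 - 0.41 = 3.080
L(1,3) = 232, L_eff = 232/255 = 0.909804
t(1,3) = 3.49 - 3.080·0.909804 = 0.688
Σt over all 5·5 pixels = 48031/1020 ≈ 47.0892157
V = pitch²·Σt = 1.9²·48031/1020 = 169.992

t(1,3)=0.688 V=169.992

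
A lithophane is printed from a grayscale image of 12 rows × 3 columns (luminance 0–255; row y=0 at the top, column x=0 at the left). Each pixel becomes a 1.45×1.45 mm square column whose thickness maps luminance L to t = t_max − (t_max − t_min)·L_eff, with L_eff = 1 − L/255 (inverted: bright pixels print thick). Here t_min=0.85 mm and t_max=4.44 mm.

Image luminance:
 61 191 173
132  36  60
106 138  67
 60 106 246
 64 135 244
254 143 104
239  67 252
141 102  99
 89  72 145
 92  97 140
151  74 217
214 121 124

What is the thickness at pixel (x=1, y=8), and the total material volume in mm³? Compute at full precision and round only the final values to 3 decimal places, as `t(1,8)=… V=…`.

t(1,8)=1.864 V=205.114

span = t_max - t_min = 4.44 - 0.85 = 3.590
L(1,8) = 72, L_eff = 1 - 72/255 = 0.717647 (inverted)
t(1,8) = 4.44 - 3.590·0.717647 = 1.864
Σt over all 12·3 pixels = 621926/6375 ≈ 97.5570196
V = pitch²·Σt = 1.45²·621926/6375 = 205.114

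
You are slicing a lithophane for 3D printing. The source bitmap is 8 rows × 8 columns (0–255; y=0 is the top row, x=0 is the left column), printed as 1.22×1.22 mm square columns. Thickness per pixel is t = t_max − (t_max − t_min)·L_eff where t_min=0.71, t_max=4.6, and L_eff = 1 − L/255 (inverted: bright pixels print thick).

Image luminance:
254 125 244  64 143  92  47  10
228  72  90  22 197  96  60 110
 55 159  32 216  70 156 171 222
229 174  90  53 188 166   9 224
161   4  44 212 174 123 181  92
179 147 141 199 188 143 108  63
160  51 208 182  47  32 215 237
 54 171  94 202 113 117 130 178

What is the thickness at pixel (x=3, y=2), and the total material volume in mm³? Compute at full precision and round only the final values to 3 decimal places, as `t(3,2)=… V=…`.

t(3,2)=4.005 V=258.767

span = t_max - t_min = 4.6 - 0.71 = 3.890
L(3,2) = 216, L_eff = 1 - 216/255 = 0.152941 (inverted)
t(3,2) = 4.6 - 3.890·0.152941 = 4.005
Σt over all 8·8 pixels = 738887/4250 ≈ 173.8557647
V = pitch²·Σt = 1.22²·738887/4250 = 258.767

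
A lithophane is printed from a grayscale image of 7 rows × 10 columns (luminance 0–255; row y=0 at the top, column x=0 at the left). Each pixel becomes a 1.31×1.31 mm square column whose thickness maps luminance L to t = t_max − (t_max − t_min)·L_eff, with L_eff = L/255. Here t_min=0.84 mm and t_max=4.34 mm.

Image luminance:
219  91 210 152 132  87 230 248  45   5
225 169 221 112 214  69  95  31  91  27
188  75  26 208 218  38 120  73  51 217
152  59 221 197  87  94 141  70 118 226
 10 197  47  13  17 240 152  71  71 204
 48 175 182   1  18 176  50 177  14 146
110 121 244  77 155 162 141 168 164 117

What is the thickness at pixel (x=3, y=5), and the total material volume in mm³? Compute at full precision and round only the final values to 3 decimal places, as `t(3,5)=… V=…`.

t(3,5)=4.326 V=315.958

span = t_max - t_min = 4.34 - 0.84 = 3.500
L(3,5) = 1, L_eff = 1/255 = 0.003922
t(3,5) = 4.34 - 3.500·0.003922 = 4.326
Σt over all 7·10 pixels = 46949/255 ≈ 184.1137255
V = pitch²·Σt = 1.31²·46949/255 = 315.958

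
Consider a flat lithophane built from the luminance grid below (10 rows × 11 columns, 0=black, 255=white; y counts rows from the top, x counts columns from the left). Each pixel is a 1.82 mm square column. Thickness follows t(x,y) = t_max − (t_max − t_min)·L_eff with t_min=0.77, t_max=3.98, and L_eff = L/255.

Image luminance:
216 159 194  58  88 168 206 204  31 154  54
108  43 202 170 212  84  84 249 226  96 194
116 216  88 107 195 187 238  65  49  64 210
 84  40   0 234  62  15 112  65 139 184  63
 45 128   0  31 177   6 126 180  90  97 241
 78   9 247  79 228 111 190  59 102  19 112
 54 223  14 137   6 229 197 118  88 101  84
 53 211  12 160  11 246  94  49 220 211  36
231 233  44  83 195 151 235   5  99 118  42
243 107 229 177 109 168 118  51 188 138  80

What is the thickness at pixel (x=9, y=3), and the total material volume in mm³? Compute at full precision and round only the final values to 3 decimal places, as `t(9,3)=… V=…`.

span = t_max - t_min = 3.98 - 0.77 = 3.210
L(9,3) = 184, L_eff = 184/255 = 0.721569
t(9,3) = 3.98 - 3.210·0.721569 = 1.664
Σt over all 10·11 pixels = 1128449/4250 ≈ 265.5174118
V = pitch²·Σt = 1.82²·1128449/4250 = 879.500

t(9,3)=1.664 V=879.500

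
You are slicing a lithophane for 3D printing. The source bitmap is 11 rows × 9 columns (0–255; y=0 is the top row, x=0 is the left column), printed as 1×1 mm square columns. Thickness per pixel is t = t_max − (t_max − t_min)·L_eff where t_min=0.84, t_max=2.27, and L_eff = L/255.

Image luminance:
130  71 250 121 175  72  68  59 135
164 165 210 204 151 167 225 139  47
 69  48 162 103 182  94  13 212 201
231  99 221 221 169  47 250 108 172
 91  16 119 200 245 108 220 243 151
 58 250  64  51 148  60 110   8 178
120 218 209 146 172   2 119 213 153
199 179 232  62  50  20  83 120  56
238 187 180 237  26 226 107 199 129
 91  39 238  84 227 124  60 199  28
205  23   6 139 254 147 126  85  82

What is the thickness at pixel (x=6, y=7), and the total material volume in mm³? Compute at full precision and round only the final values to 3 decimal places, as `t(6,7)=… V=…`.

t(6,7)=1.805 V=148.946

span = t_max - t_min = 2.27 - 0.84 = 1.430
L(6,7) = 83, L_eff = 83/255 = 0.325490
t(6,7) = 2.27 - 1.430·0.325490 = 1.805
Σt over all 11·9 pixels = 3798113/25500 ≈ 148.9456078
V = pitch²·Σt = 1²·3798113/25500 = 148.946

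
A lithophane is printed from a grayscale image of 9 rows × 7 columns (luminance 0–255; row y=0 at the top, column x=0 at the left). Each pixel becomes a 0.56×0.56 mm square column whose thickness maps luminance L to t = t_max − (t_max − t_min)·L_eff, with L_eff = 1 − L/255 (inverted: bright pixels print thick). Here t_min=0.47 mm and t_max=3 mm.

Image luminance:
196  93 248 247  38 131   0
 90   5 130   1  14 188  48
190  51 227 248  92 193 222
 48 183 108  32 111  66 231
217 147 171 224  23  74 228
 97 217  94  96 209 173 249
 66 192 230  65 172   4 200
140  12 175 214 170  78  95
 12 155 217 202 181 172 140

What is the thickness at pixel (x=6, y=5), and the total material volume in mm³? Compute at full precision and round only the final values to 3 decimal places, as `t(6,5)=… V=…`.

t(6,5)=2.940 V=35.863

span = t_max - t_min = 3 - 0.47 = 2.530
L(6,5) = 249, L_eff = 1 - 249/255 = 0.023529 (inverted)
t(6,5) = 3 - 2.530·0.023529 = 2.940
Σt over all 9·7 pixels = 2916181/25500 ≈ 114.3600392
V = pitch²·Σt = 0.56²·2916181/25500 = 35.863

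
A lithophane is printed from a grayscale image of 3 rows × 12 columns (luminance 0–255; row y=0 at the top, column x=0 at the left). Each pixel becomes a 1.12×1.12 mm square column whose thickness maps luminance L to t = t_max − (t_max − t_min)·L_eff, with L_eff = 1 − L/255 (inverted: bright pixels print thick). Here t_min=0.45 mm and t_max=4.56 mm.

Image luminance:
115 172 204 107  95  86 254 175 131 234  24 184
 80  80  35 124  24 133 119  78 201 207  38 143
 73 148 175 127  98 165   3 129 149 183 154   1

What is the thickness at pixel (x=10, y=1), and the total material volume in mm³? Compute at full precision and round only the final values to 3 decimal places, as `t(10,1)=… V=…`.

span = t_max - t_min = 4.56 - 0.45 = 4.110
L(10,1) = 38, L_eff = 1 - 38/255 = 0.850980 (inverted)
t(10,1) = 4.56 - 4.110·0.850980 = 1.062
Σt over all 3·12 pixels = 186769/2125 ≈ 87.8912941
V = pitch²·Σt = 1.12²·186769/2125 = 110.251

t(10,1)=1.062 V=110.251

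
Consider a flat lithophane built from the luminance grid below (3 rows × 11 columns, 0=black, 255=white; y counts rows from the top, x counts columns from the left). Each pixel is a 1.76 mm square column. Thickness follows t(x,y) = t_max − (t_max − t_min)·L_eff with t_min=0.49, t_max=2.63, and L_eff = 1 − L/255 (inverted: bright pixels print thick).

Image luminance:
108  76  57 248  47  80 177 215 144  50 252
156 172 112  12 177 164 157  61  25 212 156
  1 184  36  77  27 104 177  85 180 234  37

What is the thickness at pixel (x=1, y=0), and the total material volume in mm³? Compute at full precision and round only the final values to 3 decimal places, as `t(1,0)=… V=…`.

span = t_max - t_min = 2.63 - 0.49 = 2.140
L(1,0) = 76, L_eff = 1 - 76/255 = 0.701961 (inverted)
t(1,0) = 2.63 - 2.140·0.701961 = 1.128
Σt over all 3·11 pixels = 253667/5100 ≈ 49.7386275
V = pitch²·Σt = 1.76²·253667/5100 = 154.070

t(1,0)=1.128 V=154.070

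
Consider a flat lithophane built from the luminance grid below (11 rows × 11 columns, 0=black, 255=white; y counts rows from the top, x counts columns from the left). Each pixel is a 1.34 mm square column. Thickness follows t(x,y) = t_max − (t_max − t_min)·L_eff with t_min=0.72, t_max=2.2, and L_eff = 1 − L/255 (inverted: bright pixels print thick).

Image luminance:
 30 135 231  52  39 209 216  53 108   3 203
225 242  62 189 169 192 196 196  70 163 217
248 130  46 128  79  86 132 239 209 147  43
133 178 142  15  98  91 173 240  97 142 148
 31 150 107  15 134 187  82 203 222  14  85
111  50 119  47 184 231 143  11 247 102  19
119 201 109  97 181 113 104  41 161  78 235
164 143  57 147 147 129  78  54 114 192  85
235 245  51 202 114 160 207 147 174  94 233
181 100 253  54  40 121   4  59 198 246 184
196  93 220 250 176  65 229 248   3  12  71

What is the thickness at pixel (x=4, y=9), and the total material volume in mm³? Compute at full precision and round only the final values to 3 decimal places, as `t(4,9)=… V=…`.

t(4,9)=0.952 V=325.803

span = t_max - t_min = 2.2 - 0.72 = 1.480
L(4,9) = 40, L_eff = 1 - 40/255 = 0.843137 (inverted)
t(4,9) = 2.2 - 1.480·0.843137 = 0.952
Σt over all 11·11 pixels = 68042/375 ≈ 181.4453333
V = pitch²·Σt = 1.34²·68042/375 = 325.803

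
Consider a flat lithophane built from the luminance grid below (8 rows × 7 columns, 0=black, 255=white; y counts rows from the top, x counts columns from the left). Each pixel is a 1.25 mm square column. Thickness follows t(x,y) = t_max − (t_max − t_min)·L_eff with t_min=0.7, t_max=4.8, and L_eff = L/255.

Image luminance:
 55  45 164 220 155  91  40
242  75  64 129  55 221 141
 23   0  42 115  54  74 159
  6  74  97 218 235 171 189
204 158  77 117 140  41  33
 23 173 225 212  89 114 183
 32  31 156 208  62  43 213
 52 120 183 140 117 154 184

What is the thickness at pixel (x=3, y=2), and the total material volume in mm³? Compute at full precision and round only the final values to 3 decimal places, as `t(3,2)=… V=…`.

t(3,2)=2.951 V=253.237

span = t_max - t_min = 4.8 - 0.7 = 4.100
L(3,2) = 115, L_eff = 115/255 = 0.450980
t(3,2) = 4.8 - 4.100·0.450980 = 2.951
Σt over all 8·7 pixels = 206641/1275 ≈ 162.0713725
V = pitch²·Σt = 1.25²·206641/1275 = 253.237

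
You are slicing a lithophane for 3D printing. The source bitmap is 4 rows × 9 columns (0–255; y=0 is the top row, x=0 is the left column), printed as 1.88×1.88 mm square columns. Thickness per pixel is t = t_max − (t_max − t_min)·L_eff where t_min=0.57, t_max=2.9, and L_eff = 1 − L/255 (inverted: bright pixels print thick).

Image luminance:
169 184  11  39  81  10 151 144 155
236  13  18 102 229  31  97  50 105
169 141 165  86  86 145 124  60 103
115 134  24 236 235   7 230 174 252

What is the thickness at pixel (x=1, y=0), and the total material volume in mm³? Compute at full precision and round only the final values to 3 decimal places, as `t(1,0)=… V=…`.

t(1,0)=2.251 V=211.748

span = t_max - t_min = 2.9 - 0.57 = 2.330
L(1,0) = 184, L_eff = 1 - 184/255 = 0.278431 (inverted)
t(1,0) = 2.9 - 2.330·0.278431 = 2.251
Σt over all 4·9 pixels = 509241/8500 ≈ 59.9107059
V = pitch²·Σt = 1.88²·509241/8500 = 211.748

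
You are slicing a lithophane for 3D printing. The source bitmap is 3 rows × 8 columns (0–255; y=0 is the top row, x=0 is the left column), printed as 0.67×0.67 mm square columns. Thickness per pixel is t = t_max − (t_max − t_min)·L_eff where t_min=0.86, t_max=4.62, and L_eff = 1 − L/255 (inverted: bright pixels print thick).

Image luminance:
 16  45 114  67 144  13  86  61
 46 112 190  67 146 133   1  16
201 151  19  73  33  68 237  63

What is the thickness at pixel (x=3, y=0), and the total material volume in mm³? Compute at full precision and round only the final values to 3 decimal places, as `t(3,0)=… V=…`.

t(3,0)=1.848 V=23.179

span = t_max - t_min = 4.62 - 0.86 = 3.760
L(3,0) = 67, L_eff = 1 - 67/255 = 0.737255 (inverted)
t(3,0) = 4.62 - 3.760·0.737255 = 1.848
Σt over all 3·8 pixels = 329168/6375 ≈ 51.6341961
V = pitch²·Σt = 0.67²·329168/6375 = 23.179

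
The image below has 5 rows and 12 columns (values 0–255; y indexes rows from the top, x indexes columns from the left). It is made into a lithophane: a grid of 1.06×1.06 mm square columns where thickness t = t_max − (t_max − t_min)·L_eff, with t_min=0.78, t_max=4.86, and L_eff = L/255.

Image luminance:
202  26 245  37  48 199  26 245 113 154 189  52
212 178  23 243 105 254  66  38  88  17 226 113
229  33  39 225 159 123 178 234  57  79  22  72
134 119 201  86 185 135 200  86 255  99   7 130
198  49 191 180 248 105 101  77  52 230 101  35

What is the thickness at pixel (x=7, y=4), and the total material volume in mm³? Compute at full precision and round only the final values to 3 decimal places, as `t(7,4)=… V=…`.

t(7,4)=3.628 V=188.261

span = t_max - t_min = 4.86 - 0.78 = 4.080
L(7,4) = 77, L_eff = 77/255 = 0.301961
t(7,4) = 4.86 - 4.080·0.301961 = 3.628
Σt over all 5·12 pixels = 167.552
V = pitch²·Σt = 1.06²·167.552 = 188.261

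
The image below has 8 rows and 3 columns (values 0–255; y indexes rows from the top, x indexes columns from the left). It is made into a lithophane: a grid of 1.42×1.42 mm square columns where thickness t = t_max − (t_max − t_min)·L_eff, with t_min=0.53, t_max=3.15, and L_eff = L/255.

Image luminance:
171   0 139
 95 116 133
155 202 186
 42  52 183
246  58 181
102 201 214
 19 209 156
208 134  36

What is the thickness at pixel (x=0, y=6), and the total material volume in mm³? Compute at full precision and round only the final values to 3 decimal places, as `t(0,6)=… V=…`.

span = t_max - t_min = 3.15 - 0.53 = 2.620
L(0,6) = 19, L_eff = 19/255 = 0.074510
t(0,6) = 3.15 - 2.620·0.074510 = 2.955
Σt over all 8·3 pixels = 269861/6375 ≈ 42.3311373
V = pitch²·Σt = 1.42²·269861/6375 = 85.357

t(0,6)=2.955 V=85.357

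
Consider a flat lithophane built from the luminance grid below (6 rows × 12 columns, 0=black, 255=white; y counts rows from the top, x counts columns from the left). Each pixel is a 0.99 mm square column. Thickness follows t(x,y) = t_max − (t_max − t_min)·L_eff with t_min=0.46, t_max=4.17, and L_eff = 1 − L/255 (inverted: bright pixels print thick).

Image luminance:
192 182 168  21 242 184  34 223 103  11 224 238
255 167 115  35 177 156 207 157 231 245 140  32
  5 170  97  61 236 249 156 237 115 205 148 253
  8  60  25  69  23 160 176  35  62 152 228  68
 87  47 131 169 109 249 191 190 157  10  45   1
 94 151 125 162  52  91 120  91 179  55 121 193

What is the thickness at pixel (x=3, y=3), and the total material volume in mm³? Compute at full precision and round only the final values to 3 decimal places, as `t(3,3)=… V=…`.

t(3,3)=1.464 V=168.739

span = t_max - t_min = 4.17 - 0.46 = 3.710
L(3,3) = 69, L_eff = 1 - 69/255 = 0.729412 (inverted)
t(3,3) = 4.17 - 3.710·0.729412 = 1.464
Σt over all 6·12 pixels = 4390207/25500 ≈ 172.1649804
V = pitch²·Σt = 0.99²·4390207/25500 = 168.739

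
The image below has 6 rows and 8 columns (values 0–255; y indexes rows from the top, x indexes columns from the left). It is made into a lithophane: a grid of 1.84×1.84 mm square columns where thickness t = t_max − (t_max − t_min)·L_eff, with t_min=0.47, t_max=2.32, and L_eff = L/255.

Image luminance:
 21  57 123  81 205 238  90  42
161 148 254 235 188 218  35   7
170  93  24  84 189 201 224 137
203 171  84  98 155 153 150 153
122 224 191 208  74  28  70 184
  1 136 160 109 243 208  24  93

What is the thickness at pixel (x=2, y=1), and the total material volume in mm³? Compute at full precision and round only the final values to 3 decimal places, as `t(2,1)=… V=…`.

span = t_max - t_min = 2.32 - 0.47 = 1.850
L(2,1) = 254, L_eff = 254/255 = 0.996078
t(2,1) = 2.32 - 1.850·0.996078 = 0.477
Σt over all 6·8 pixels = 328657/5100 ≈ 64.4425490
V = pitch²·Σt = 1.84²·328657/5100 = 218.177

t(2,1)=0.477 V=218.177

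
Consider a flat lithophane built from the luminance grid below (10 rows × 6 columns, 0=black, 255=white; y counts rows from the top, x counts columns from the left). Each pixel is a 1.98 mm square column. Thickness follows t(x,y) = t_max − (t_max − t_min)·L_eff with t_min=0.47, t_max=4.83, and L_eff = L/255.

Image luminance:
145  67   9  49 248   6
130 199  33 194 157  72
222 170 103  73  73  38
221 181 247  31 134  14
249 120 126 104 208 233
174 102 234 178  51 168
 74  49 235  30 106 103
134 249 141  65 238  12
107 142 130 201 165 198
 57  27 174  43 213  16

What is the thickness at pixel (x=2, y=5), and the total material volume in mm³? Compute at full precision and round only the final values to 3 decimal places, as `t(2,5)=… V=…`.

span = t_max - t_min = 4.83 - 0.47 = 4.360
L(2,5) = 234, L_eff = 234/255 = 0.917647
t(2,5) = 4.83 - 4.360·0.917647 = 0.829
Σt over all 10·6 pixels = 1011227/6375 ≈ 158.6238431
V = pitch²·Σt = 1.98²·1011227/6375 = 621.869

t(2,5)=0.829 V=621.869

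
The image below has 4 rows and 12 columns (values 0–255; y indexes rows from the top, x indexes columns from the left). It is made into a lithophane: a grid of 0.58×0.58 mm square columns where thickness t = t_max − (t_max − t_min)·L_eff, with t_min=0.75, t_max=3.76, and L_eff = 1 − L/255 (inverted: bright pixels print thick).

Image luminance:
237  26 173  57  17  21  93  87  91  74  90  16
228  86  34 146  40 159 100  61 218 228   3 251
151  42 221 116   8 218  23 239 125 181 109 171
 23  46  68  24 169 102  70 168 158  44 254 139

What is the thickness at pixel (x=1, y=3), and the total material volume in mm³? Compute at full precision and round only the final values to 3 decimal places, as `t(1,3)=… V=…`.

t(1,3)=1.293 V=33.573

span = t_max - t_min = 3.76 - 0.75 = 3.010
L(1,3) = 46, L_eff = 1 - 46/255 = 0.819608 (inverted)
t(1,3) = 3.76 - 3.010·0.819608 = 1.293
Σt over all 4·12 pixels = 508981/5100 ≈ 99.8001961
V = pitch²·Σt = 0.58²·508981/5100 = 33.573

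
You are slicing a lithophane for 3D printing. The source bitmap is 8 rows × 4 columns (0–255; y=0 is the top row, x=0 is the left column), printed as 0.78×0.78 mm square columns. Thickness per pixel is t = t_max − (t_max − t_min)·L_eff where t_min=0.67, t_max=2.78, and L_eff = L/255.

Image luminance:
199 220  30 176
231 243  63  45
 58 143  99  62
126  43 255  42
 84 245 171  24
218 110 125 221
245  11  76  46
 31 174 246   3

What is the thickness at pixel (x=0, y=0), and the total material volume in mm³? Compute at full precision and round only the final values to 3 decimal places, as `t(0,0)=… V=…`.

t(0,0)=1.133 V=33.659

span = t_max - t_min = 2.78 - 0.67 = 2.110
L(0,0) = 199, L_eff = 199/255 = 0.780392
t(0,0) = 2.78 - 2.110·0.780392 = 1.133
Σt over all 8·4 pixels = 94051/1700 ≈ 55.3241176
V = pitch²·Σt = 0.78²·94051/1700 = 33.659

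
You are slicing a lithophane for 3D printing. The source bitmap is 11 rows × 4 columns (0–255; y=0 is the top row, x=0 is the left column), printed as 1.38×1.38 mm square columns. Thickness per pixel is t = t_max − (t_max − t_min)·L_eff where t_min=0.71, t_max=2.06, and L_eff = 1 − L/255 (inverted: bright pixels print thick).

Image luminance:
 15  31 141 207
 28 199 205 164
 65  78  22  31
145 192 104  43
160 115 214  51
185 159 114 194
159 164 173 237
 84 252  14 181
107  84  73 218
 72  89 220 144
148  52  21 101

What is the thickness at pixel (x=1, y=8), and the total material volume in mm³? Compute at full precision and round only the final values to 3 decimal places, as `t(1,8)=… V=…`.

span = t_max - t_min = 2.06 - 0.71 = 1.350
L(1,8) = 84, L_eff = 1 - 84/255 = 0.670588 (inverted)
t(1,8) = 2.06 - 1.350·0.670588 = 1.155
Σt over all 11·4 pixels = 102203/1700 ≈ 60.1194118
V = pitch²·Σt = 1.38²·102203/1700 = 114.491

t(1,8)=1.155 V=114.491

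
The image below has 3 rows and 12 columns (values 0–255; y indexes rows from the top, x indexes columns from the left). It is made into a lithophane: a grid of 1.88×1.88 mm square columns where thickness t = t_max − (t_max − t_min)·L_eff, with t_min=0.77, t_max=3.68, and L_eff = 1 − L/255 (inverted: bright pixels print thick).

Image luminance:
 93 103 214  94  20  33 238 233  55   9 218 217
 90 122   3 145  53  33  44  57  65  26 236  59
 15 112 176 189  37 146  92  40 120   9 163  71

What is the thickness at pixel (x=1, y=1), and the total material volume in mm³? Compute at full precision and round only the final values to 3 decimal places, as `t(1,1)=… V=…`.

span = t_max - t_min = 3.68 - 0.77 = 2.910
L(1,1) = 122, L_eff = 1 - 122/255 = 0.521569 (inverted)
t(1,1) = 3.68 - 2.910·0.521569 = 2.162
Σt over all 3·12 pixels = 58773/850 ≈ 69.1447059
V = pitch²·Σt = 1.88²·58773/850 = 244.385

t(1,1)=2.162 V=244.385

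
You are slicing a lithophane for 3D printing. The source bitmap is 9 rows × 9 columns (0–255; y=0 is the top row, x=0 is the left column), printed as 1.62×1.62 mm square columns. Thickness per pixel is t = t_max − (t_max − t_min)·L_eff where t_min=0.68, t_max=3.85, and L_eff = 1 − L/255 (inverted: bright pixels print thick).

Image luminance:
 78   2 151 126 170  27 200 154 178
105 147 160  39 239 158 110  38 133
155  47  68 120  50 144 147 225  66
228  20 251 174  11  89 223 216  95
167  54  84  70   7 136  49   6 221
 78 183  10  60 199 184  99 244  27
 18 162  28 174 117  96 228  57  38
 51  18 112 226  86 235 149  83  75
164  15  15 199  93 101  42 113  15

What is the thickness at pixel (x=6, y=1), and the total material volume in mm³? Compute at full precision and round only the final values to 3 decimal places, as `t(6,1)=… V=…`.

t(6,1)=2.047 V=442.482

span = t_max - t_min = 3.85 - 0.68 = 3.170
L(6,1) = 110, L_eff = 1 - 110/255 = 0.568627 (inverted)
t(6,1) = 3.85 - 3.170·0.568627 = 2.047
Σt over all 9·9 pixels = 358282/2125 ≈ 168.6032941
V = pitch²·Σt = 1.62²·358282/2125 = 442.482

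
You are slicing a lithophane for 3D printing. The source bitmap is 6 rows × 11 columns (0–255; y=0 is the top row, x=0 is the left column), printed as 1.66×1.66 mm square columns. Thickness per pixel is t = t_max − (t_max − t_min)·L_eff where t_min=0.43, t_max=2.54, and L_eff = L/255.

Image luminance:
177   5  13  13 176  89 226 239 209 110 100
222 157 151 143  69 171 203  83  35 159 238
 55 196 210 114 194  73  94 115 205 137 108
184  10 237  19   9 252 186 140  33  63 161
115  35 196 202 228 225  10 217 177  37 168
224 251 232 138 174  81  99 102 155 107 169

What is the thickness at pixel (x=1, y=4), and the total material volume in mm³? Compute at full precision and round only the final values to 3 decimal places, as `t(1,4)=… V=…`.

span = t_max - t_min = 2.54 - 0.43 = 2.110
L(1,4) = 35, L_eff = 35/255 = 0.137255
t(1,4) = 2.54 - 2.110·0.137255 = 2.250
Σt over all 6·11 pixels = 469889/5100 ≈ 92.1350980
V = pitch²·Σt = 1.66²·469889/5100 = 253.887

t(1,4)=2.250 V=253.887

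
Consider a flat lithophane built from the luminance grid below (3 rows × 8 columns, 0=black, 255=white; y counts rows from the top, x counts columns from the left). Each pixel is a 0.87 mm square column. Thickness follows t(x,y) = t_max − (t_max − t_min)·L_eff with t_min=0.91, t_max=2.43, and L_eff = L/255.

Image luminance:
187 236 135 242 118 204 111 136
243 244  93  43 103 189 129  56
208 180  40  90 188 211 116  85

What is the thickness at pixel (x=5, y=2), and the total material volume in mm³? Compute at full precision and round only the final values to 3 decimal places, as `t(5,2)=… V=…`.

span = t_max - t_min = 2.43 - 0.91 = 1.520
L(5,2) = 211, L_eff = 211/255 = 0.827451
t(5,2) = 2.43 - 1.520·0.827451 = 1.172
Σt over all 3·8 pixels = 13852/375 ≈ 36.9386667
V = pitch²·Σt = 0.87²·13852/375 = 27.959

t(5,2)=1.172 V=27.959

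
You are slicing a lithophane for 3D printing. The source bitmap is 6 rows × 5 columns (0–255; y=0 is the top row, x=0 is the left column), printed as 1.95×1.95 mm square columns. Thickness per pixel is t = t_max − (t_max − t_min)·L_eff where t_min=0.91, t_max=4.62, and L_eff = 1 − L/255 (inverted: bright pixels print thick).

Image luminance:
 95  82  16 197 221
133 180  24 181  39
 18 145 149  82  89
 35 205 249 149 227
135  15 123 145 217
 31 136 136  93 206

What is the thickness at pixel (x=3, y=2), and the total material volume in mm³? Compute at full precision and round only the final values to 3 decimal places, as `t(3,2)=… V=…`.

span = t_max - t_min = 4.62 - 0.91 = 3.710
L(3,2) = 82, L_eff = 1 - 82/255 = 0.678431 (inverted)
t(3,2) = 4.62 - 3.710·0.678431 = 2.103
Σt over all 6·5 pixels = 696171/8500 ≈ 81.9024706
V = pitch²·Σt = 1.95²·696171/8500 = 311.434

t(3,2)=2.103 V=311.434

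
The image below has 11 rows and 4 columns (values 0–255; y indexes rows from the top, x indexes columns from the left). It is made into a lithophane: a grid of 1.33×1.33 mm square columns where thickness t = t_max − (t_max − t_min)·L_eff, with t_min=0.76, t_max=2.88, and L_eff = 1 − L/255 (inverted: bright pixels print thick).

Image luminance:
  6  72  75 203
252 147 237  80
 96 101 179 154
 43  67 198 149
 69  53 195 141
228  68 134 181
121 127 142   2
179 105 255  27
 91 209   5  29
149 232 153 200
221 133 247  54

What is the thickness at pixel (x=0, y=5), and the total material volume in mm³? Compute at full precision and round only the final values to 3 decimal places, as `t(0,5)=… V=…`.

t(0,5)=2.656 V=144.580

span = t_max - t_min = 2.88 - 0.76 = 2.120
L(0,5) = 228, L_eff = 1 - 228/255 = 0.105882 (inverted)
t(0,5) = 2.88 - 2.120·0.105882 = 2.656
Σt over all 11·4 pixels = 521057/6375 ≈ 81.7344314
V = pitch²·Σt = 1.33²·521057/6375 = 144.580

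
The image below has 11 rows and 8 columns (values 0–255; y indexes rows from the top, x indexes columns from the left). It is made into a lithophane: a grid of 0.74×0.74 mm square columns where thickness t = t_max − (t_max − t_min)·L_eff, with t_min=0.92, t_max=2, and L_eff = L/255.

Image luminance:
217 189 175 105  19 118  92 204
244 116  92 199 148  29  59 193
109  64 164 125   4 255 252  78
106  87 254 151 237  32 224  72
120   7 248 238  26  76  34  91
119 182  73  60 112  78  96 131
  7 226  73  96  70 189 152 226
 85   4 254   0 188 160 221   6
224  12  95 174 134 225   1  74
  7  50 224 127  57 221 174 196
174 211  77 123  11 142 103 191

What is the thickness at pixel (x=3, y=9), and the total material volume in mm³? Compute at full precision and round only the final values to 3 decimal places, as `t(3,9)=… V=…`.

span = t_max - t_min = 2 - 0.92 = 1.080
L(3,9) = 127, L_eff = 127/255 = 0.498039
t(3,9) = 2 - 1.080·0.498039 = 1.462
Σt over all 11·8 pixels = 274208/2125 ≈ 129.0390588
V = pitch²·Σt = 0.74²·274208/2125 = 70.662

t(3,9)=1.462 V=70.662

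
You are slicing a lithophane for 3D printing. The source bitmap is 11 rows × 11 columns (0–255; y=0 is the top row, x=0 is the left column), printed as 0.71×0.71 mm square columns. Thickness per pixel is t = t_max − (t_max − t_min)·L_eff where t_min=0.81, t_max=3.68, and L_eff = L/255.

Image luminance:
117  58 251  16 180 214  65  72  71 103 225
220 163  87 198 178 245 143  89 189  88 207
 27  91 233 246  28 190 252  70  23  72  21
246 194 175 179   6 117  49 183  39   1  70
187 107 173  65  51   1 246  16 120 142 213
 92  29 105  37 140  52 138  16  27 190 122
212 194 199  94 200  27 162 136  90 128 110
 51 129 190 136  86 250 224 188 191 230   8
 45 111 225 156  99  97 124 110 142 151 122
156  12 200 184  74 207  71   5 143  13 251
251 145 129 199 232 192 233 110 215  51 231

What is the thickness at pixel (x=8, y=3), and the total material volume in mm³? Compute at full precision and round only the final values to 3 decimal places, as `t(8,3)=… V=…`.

span = t_max - t_min = 3.68 - 0.81 = 2.870
L(8,3) = 39, L_eff = 39/255 = 0.152941
t(8,3) = 3.68 - 2.870·0.152941 = 3.241
Σt over all 11·11 pixels = 6796793/25500 ≈ 266.5409020
V = pitch²·Σt = 0.71²·6796793/25500 = 134.363

t(8,3)=3.241 V=134.363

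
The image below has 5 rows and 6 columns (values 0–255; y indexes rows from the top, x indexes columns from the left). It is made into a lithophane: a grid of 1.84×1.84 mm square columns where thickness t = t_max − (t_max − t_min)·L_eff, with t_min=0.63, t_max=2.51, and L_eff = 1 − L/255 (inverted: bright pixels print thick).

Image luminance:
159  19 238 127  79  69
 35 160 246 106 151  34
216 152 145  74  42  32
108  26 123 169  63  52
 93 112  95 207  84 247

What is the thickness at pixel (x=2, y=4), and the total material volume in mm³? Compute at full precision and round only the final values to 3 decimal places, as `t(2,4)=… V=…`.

span = t_max - t_min = 2.51 - 0.63 = 1.880
L(2,4) = 95, L_eff = 1 - 95/255 = 0.627451 (inverted)
t(2,4) = 2.51 - 1.880·0.627451 = 1.330
Σt over all 5·6 pixels = 566497/12750 ≈ 44.4311373
V = pitch²·Σt = 1.84²·566497/12750 = 150.426

t(2,4)=1.330 V=150.426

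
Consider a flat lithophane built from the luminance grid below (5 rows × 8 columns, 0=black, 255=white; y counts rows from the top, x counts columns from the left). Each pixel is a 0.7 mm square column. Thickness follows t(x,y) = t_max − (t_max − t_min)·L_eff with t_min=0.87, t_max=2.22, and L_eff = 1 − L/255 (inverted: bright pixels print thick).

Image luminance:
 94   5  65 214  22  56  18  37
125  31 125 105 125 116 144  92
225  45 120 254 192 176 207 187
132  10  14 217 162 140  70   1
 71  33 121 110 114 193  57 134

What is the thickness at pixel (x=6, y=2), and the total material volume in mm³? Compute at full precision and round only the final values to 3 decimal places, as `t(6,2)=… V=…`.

span = t_max - t_min = 2.22 - 0.87 = 1.350
L(6,2) = 207, L_eff = 1 - 207/255 = 0.188235 (inverted)
t(6,2) = 2.22 - 1.350·0.188235 = 1.966
Σt over all 5·8 pixels = 98391/1700 ≈ 57.8770588
V = pitch²·Σt = 0.7²·98391/1700 = 28.360

t(6,2)=1.966 V=28.360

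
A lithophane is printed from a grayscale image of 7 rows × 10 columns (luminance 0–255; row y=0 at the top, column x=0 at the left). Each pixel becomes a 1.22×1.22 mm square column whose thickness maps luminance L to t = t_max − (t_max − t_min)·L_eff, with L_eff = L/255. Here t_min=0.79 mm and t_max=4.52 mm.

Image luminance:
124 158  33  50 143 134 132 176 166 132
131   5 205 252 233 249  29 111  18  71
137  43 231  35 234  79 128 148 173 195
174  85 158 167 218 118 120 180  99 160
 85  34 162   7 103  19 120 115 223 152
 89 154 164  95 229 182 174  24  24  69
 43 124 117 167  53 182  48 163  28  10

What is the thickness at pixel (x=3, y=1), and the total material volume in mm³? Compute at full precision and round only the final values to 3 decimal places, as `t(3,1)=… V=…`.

t(3,1)=0.834 V=283.847

span = t_max - t_min = 4.52 - 0.79 = 3.730
L(3,1) = 252, L_eff = 252/255 = 0.988235
t(3,1) = 4.52 - 3.730·0.988235 = 0.834
Σt over all 7·10 pixels = 4863011/25500 ≈ 190.7063137
V = pitch²·Σt = 1.22²·4863011/25500 = 283.847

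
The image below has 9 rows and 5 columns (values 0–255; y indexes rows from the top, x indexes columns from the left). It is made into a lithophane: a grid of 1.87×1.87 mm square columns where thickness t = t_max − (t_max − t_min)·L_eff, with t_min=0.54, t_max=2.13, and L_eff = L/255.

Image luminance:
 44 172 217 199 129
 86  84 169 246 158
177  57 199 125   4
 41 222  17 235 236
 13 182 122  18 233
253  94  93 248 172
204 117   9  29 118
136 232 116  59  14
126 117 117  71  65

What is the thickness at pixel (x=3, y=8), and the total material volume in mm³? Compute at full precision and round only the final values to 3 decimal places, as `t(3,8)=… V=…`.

span = t_max - t_min = 2.13 - 0.54 = 1.590
L(3,8) = 71, L_eff = 71/255 = 0.278431
t(3,8) = 2.13 - 1.590·0.278431 = 1.687
Σt over all 9·5 pixels = 10173/170 ≈ 59.8411765
V = pitch²·Σt = 1.87²·10173/170 = 209.259

t(3,8)=1.687 V=209.259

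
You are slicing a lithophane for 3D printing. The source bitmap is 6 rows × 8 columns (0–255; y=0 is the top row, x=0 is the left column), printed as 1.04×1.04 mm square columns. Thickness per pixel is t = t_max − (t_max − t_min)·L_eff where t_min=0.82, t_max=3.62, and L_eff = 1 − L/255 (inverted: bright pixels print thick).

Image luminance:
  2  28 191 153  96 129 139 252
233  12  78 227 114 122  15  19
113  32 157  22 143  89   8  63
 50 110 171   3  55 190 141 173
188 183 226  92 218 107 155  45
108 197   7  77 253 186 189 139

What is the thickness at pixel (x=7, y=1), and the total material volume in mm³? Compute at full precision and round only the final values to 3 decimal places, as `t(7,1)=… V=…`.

span = t_max - t_min = 3.62 - 0.82 = 2.800
L(7,1) = 19, L_eff = 1 - 19/255 = 0.925490 (inverted)
t(7,1) = 3.62 - 2.800·0.925490 = 1.029
Σt over all 6·8 pixels = 43328/425 ≈ 101.9482353
V = pitch²·Σt = 1.04²·43328/425 = 110.267

t(7,1)=1.029 V=110.267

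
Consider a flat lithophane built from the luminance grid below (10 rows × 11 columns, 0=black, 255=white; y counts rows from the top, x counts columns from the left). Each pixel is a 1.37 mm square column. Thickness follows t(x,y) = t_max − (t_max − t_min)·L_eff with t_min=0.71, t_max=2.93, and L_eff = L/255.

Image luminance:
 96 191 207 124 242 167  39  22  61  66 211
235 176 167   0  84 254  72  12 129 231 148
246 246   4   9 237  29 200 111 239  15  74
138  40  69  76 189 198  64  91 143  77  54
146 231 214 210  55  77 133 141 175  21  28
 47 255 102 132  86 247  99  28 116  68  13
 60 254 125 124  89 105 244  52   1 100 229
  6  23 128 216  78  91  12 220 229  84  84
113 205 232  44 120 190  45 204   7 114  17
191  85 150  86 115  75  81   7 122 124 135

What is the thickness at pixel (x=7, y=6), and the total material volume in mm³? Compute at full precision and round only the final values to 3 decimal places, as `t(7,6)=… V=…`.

t(7,6)=2.477 V=390.494

span = t_max - t_min = 2.93 - 0.71 = 2.220
L(7,6) = 52, L_eff = 52/255 = 0.203922
t(7,6) = 2.93 - 2.220·0.203922 = 2.477
Σt over all 10·11 pixels = 442112/2125 ≈ 208.0527059
V = pitch²·Σt = 1.37²·442112/2125 = 390.494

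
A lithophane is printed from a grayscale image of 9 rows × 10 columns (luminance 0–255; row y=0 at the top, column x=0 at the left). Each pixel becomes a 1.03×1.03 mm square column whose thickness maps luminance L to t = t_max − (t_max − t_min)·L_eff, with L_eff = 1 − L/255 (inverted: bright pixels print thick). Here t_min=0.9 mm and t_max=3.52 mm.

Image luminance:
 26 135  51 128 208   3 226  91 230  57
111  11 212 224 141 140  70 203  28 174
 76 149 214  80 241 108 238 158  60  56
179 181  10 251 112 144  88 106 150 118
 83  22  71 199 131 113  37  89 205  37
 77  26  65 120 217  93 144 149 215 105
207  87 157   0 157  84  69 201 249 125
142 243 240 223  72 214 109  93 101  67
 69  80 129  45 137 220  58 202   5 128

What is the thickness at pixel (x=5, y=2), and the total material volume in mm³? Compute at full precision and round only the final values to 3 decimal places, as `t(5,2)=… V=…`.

span = t_max - t_min = 3.52 - 0.9 = 2.620
L(5,2) = 108, L_eff = 1 - 108/255 = 0.576471 (inverted)
t(5,2) = 3.52 - 2.620·0.576471 = 2.010
Σt over all 9·10 pixels = 2512919/12750 ≈ 197.0916863
V = pitch²·Σt = 1.03²·2512919/12750 = 209.095

t(5,2)=2.010 V=209.095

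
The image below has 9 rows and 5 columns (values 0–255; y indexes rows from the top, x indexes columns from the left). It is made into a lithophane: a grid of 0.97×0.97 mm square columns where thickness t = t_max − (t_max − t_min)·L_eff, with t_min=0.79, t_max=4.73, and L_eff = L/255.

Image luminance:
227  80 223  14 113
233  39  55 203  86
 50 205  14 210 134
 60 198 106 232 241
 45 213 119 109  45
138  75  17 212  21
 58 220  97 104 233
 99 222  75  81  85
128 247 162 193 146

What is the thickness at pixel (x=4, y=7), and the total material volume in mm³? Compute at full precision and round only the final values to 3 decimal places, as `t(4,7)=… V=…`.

t(4,7)=3.417 V=114.977

span = t_max - t_min = 4.73 - 0.79 = 3.940
L(4,7) = 85, L_eff = 85/255 = 0.333333
t(4,7) = 4.73 - 3.940·0.333333 = 3.417
Σt over all 9·5 pixels = 3116077/25500 ≈ 122.1990980
V = pitch²·Σt = 0.97²·3116077/25500 = 114.977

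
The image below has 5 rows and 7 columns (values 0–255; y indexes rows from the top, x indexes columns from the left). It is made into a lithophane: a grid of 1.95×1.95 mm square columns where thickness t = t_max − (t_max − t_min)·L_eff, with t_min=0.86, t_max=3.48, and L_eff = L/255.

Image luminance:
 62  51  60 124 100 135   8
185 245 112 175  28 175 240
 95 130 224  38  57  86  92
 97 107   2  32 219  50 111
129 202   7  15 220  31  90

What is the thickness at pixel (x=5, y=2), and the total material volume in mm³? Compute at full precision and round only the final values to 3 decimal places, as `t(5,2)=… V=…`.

t(5,2)=2.596 V=317.262

span = t_max - t_min = 3.48 - 0.86 = 2.620
L(5,2) = 86, L_eff = 86/255 = 0.337255
t(5,2) = 3.48 - 2.620·0.337255 = 2.596
Σt over all 5·7 pixels = 531898/6375 ≈ 83.4349804
V = pitch²·Σt = 1.95²·531898/6375 = 317.262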